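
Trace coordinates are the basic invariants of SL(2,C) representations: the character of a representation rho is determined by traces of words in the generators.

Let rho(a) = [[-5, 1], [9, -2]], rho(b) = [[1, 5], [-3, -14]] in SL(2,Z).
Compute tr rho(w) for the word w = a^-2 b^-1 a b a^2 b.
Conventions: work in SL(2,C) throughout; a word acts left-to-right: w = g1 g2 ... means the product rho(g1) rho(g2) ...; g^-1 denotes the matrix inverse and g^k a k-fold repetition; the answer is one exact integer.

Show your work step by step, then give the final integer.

rho(a^-1) = [[-2, -1], [-9, -5]]
... * rho(a^-1) = [[-2, -1], [-9, -5]]  ->  [[13, 7], [63, 34]]
... * rho(b^-1) = [[-14, -5], [3, 1]]  ->  [[-161, -58], [-780, -281]]
... * rho(a) = [[-5, 1], [9, -2]]  ->  [[283, -45], [1371, -218]]
... * rho(b) = [[1, 5], [-3, -14]]  ->  [[418, 2045], [2025, 9907]]
... * rho(a) = [[-5, 1], [9, -2]]  ->  [[16315, -3672], [79038, -17789]]
... * rho(a) = [[-5, 1], [9, -2]]  ->  [[-114623, 23659], [-555291, 114616]]
... * rho(b) = [[1, 5], [-3, -14]]  ->  [[-185600, -904341], [-899139, -4381079]]
tr = -185600 + -4381079 = -4566679

-4566679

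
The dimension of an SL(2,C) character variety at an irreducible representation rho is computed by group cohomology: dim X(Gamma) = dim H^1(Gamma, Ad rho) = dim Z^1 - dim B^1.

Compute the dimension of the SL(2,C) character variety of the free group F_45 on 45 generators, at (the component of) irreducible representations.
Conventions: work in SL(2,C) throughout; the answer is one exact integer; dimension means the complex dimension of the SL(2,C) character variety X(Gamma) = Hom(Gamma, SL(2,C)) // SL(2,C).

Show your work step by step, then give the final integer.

Gamma = F_45 has 45 generators and no relators.
So Z^1 = (sl_2)^45 in full: dim Z^1 = 135.
dim B^1 = 3: the coboundary map is injective because an irreducible image has centralizer 0 in sl_2.
dim H^1 = 135 - 3 = 132, which is dim X.

132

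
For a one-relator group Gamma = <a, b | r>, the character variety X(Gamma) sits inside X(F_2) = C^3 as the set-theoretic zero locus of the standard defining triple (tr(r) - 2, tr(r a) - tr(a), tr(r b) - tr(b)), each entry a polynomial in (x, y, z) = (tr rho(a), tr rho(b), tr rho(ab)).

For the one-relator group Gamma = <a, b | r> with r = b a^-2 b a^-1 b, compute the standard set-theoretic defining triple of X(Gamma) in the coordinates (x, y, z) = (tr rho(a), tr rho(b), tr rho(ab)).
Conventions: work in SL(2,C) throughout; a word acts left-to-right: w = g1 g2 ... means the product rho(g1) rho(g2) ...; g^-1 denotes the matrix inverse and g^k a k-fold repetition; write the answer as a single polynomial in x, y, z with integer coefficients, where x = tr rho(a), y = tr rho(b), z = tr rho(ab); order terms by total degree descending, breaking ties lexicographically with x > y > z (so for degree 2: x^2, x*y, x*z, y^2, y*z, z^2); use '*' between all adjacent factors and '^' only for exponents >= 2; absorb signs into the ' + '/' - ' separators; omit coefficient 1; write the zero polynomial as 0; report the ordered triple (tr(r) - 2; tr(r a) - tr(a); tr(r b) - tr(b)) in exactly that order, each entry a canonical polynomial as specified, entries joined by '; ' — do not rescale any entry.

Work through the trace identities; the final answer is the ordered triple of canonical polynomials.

x^3*y^3 - 2*x^2*y^2*z - x^3*y - x*y^3 + x*y*z^2 + x^2*z + y^2*z + x*y - z - 2; x^3*y^2*z - x^4*y - 2*x^2*y*z^2 + x^3*z - x*y^2*z + x*z^3 + 3*x^2*y + y*z^2 - 3*x*z - x - y; x^3*y^4 - 2*x^2*y^3*z - 2*x^3*y^2 - x*y^4 + x*y^2*z^2 + 3*x^2*y*z + y^3*z + 2*x*y^2 - x*z^2 - 2*y*z + x - y

trace(b^2) = trace(b)*trace(b) - trace(1)  (reduce the b square) = y^2 - 2
trace(b^3) = trace(b)*trace(b^2) - trace(b)  (reduce the b square) = y^3 - 3*y
trace(a b^2) = trace(b)*trace(a b) - trace(a)  (reduce the b square) = y*z - x
trace(b^3 a) = trace(b)*trace(a b^2) - trace(a b)  (reduce the b square) = y^2*z - x*y - z
trace(b^3 a^-1) = trace(b^3)*trace(a) - trace(b^3 a)  (eliminate a^-1) = x*y^3 - y^2*z - 2*x*y + z
trace(b^2 a^-2 b) = trace(b^3 a^-1)*trace(a) - trace(b^3)  (eliminate a^-1) = x^2*y^3 - x*y^2*z - 2*x^2*y - y^3 + x*z + 3*y
trace(a b a b) = trace(a b)*trace(a b) - trace(1)  (split on a) = z^2 - 2
trace(a b a) = trace(a)*trace(b a) - trace(b)  (reduce the a square) = x*z - y
trace(b a b^2 a) = trace(b)*trace(a b a b) - trace(a b a)  (reduce the b square) = y*z^2 - x*z - y
trace(a^-1 b a b^2) = trace(b a b^2)*trace(a) - trace(b a b^2 a)  (eliminate a^-1) = x*y^2*z - x^2*y - y*z^2 + y
trace(b^2 a^-2 b a) = trace(a^-1 b a b^2)*trace(a) - trace(a^-1 b a b^2 a)  (eliminate a^-1) = x^2*y^2*z - x^3*y - x*y*z^2 - y^2*z + 2*x*y + z
trace(b a^-2 b a^-1 b) = trace(b^2 a^-2 b)*trace(a) - trace(b^2 a^-2 b a)  (eliminate a^-1) = x^3*y^3 - 2*x^2*y^2*z - x^3*y - x*y^3 + x*y*z^2 + x^2*z + y^2*z + x*y - z
trace(b a b a^-1 b) = trace(b^2 a b)*trace(a) - trace(b^2 a b a) = x*y^2*z - x^2*y - y*z^2 + y
trace(b a b a b a) = trace(a b a b)*trace(a b) - trace(b a)   [split at repeated a] = z^3 - 3*z
trace(b a b a^-1 b a) = trace(b a b a b)*trace(a) - trace(b a b a b a) = x*y*z^2 - x^2*z - z^3 - x*y + 3*z
trace(a^-1 b a^-1 b a b) = trace(b a b a^-1 b)*trace(a) - trace(b a b a^-1 b a) = x^2*y^2*z - x^3*y - 2*x*y*z^2 + x^2*z + z^3 + 2*x*y - 3*z
trace(b a^-2 b a^-1 b a) = trace(a^-1 b a^-1 b a b)*trace(a) - trace(a^-1 b a^-1 b a b a) = x^3*y^2*z - x^4*y - 2*x^2*y*z^2 + x^3*z - x*y^2*z + x*z^3 + 3*x^2*y + y*z^2 - 3*x*z - y
trace(b^4) = trace(b)*trace(b^3) - trace(b^2) = y^4 - 4*y^2 + 2
trace(b^4 a) = trace(b)*trace(a b^3) - trace(a b^2) = y^3*z - x*y^2 - 2*y*z + x
trace(b a^-1 b^3) = trace(b^4)*trace(a) - trace(b^4 a) = x*y^4 - y^3*z - 3*x*y^2 + 2*y*z + x
trace(b^3 a b a) = trace(b)*trace(b a b a b) - trace(b a b a) = y^2*z^2 - x*y*z - y^2 - z^2 + 2
trace(b a^-1 b^3 a) = trace(b^3 a b)*trace(a) - trace(b^3 a b a) = x*y^3*z - x^2*y^2 - y^2*z^2 - x*y*z + x^2 + y^2 + z^2 - 2
trace(b a^-1 b^3 a^-1) = trace(b a^-1 b^3)*trace(a) - trace(b a^-1 b^3 a) = x^2*y^4 - 2*x*y^3*z - 2*x^2*y^2 + y^2*z^2 + 3*x*y*z - y^2 - z^2 + 2
trace(b a^-2 b a^-1 b^2) = trace(b a^-1 b^3 a^-1)*trace(a) - trace(b a^-1 b^3) = x^3*y^4 - 2*x^2*y^3*z - 2*x^3*y^2 - x*y^4 + x*y^2*z^2 + 3*x^2*y*z + y^3*z + 2*x*y^2 - x*z^2 - 2*y*z + x
assemble the triple (trace(r) - 2; trace(r a) - x; trace(r b) - y)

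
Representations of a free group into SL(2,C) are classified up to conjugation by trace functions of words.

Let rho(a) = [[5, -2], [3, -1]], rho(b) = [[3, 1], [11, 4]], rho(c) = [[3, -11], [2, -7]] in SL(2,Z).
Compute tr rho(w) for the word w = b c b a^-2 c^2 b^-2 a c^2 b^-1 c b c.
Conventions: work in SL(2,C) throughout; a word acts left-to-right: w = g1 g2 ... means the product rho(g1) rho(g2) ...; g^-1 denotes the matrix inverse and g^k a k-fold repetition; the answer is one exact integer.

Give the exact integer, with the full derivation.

rho(b) = [[3, 1], [11, 4]]
... * rho(c) = [[3, -11], [2, -7]]  ->  [[11, -40], [41, -149]]
... * rho(b) = [[3, 1], [11, 4]]  ->  [[-407, -149], [-1516, -555]]
... * rho(a^-1) = [[-1, 2], [-3, 5]]  ->  [[854, -1559], [3181, -5807]]
... * rho(a^-1) = [[-1, 2], [-3, 5]]  ->  [[3823, -6087], [14240, -22673]]
... * rho(c) = [[3, -11], [2, -7]]  ->  [[-705, 556], [-2626, 2071]]
... * rho(c) = [[3, -11], [2, -7]]  ->  [[-1003, 3863], [-3736, 14389]]
... * rho(b^-1) = [[4, -1], [-11, 3]]  ->  [[-46505, 12592], [-173223, 46903]]
... * rho(b^-1) = [[4, -1], [-11, 3]]  ->  [[-324532, 84281], [-1208825, 313932]]
... * rho(a) = [[5, -2], [3, -1]]  ->  [[-1369817, 564783], [-5102329, 2103718]]
... * rho(c) = [[3, -11], [2, -7]]  ->  [[-2979885, 11114506], [-11099551, 41399593]]
... * rho(c) = [[3, -11], [2, -7]]  ->  [[13289357, -45022807], [49500533, -167702090]]
... * rho(b^-1) = [[4, -1], [-11, 3]]  ->  [[548408305, -148357778], [2042725122, -552606803]]
... * rho(c) = [[3, -11], [2, -7]]  ->  [[1348509359, -4993986909], [5022961760, -18601728721]]
... * rho(b) = [[3, 1], [11, 4]]  ->  [[-50888327922, -18627438277], [-189550130651, -69383953124]]
... * rho(c) = [[3, -11], [2, -7]]  ->  [[-189919860320, 690163675081], [-707418298201, 2570739109029]]
tr = -189919860320 + 2570739109029 = 2380819248709

2380819248709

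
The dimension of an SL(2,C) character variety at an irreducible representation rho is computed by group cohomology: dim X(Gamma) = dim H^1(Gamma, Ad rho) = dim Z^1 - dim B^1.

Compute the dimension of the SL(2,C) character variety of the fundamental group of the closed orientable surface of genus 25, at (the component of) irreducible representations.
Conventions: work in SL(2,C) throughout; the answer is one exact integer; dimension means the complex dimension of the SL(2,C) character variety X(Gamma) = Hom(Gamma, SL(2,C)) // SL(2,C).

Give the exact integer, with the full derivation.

144

Gamma = pi_1(Sigma_25) = < a_1, b_1, ..., a_25, b_25 | prod [a_i, b_i] > has 2g = 50 generators and 1 relator.
A cocycle assigns one sl_2 vector per generator subject to the relator condition d_2(z) = 0: dim of the unconstrained space is 3*2g = 150.
d_2 is surjective at irreducible rho (its cokernel H^2 is dual to H^0 = 0), so dim Z^1 = 150 - 3 = 147.
Coboundaries contribute dim B^1 = 3 (injective at irreducible rho).
dim X = dim H^1 = 147 - 3 = 144.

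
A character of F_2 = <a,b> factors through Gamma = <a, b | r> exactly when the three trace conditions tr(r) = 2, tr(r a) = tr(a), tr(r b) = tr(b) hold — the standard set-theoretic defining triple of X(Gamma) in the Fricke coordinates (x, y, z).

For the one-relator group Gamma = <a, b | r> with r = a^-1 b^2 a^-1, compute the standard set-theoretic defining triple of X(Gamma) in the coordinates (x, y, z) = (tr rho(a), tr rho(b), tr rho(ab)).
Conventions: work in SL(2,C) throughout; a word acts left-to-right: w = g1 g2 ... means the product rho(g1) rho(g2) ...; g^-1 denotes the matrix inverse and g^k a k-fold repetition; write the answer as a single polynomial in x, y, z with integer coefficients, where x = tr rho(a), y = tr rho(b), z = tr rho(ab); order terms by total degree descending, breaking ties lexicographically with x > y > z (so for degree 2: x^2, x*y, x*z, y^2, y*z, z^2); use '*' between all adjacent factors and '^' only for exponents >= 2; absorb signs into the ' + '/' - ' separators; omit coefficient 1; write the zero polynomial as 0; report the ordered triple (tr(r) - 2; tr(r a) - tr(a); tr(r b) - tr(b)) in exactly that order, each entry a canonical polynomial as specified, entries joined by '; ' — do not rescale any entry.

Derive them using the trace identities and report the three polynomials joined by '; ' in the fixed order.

x^2*y^2 - x*y*z - x^2 - y^2; x*y^2 - y*z - 2*x; x^2*y^3 - 2*x*y^2*z - x^2*y + y*z^2 + x*z - 2*y

next, trace(b^2) = trace(b) * trace(b) - trace(1) = y^2 - 2
next, trace(b^2 a) = trace(b) * trace(a b) - trace(a) = y*z - x
and trace(a^-1 b^2) = trace(b^2) * trace(a) - trace(b^2 a) = x*y^2 - y*z - x
and trace(a^-1 b^2 a^-1) = trace(a^-1 b^2) * trace(a) - trace(a^-1 b^2 a) = x^2*y^2 - x*y*z - x^2 - y^2 + 2
and trace(b^3) = trace(b) * trace(b^2) - trace(b)   [square of b] = y^3 - 3*y
trace(b^3 a) = trace(b) * trace(a b^2) - trace(a b)   [square of b] = y^2*z - x*y - z
trace(b a^-1 b^2) = trace(b^3) * trace(a) - trace(b^3 a)   [inverse elimination on a] = x*y^3 - y^2*z - 2*x*y + z
trace(a b a b) = trace(a b) * trace(a b) - trace(1)   [split at a repeated a] = z^2 - 2
next, trace(a b a) = trace(a) * trace(b a) - trace(b)   [square of a] = x*z - y
and trace(b^2 a b a) = trace(b) * trace(a b a b) - trace(a b a)   [square of b] = y*z^2 - x*z - y
trace(b a^-1 b^2 a) = trace(b^2 a b) * trace(a) - trace(b^2 a b a)   [inverse elimination on a] = x*y^2*z - x^2*y - y*z^2 + y
and trace(a^-1 b^2 a^-1 b) = trace(b a^-1 b^2) * trace(a) - trace(b a^-1 b^2 a)   [inverse elimination on a] = x^2*y^3 - 2*x*y^2*z - x^2*y + y*z^2 + x*z - y
assemble the triple (trace(r) - 2; trace(r a) - x; trace(r b) - y)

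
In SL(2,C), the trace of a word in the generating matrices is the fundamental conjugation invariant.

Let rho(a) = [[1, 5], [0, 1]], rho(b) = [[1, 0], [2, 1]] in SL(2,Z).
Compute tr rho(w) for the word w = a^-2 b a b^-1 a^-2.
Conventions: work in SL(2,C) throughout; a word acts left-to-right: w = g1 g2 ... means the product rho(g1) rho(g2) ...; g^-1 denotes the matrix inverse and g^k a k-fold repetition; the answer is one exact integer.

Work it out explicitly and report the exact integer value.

rho(a^-1) = [[1, -5], [0, 1]]
... * rho(a^-1) = [[1, -5], [0, 1]]  ->  [[1, -10], [0, 1]]
... * rho(b) = [[1, 0], [2, 1]]  ->  [[-19, -10], [2, 1]]
... * rho(a) = [[1, 5], [0, 1]]  ->  [[-19, -105], [2, 11]]
... * rho(b^-1) = [[1, 0], [-2, 1]]  ->  [[191, -105], [-20, 11]]
... * rho(a^-1) = [[1, -5], [0, 1]]  ->  [[191, -1060], [-20, 111]]
... * rho(a^-1) = [[1, -5], [0, 1]]  ->  [[191, -2015], [-20, 211]]
tr = 191 + 211 = 402

402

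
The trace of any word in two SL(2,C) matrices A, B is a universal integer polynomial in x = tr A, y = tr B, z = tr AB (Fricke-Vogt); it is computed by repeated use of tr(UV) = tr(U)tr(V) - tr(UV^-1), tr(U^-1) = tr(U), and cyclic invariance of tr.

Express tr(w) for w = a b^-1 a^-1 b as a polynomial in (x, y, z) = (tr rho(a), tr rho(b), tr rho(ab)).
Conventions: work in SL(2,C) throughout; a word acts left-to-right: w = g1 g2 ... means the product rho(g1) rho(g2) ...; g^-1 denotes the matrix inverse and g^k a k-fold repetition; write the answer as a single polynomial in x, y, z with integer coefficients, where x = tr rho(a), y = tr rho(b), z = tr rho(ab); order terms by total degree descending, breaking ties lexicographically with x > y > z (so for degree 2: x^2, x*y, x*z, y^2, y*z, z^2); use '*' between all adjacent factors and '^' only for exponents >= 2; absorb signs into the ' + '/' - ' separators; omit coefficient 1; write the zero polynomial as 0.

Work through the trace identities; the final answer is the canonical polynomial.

-x*y*z + x^2 + y^2 + z^2 - 2

next, tr(b a b) = tr(b) * tr(a b) - tr(a) = y*z - x
next, tr(b a b a) = tr(b a) * tr(b a) - tr(1)   [split at repeated b] = z^2 - 2
tr(a^-1 b a b) = tr(b a b) * tr(a) - tr(b a b a) = x*y*z - x^2 - z^2 + 2
and tr(a b^-1 a^-1 b) = tr(a^-1 b a) * tr(b) - tr(a^-1 b a b) = -x*y*z + x^2 + y^2 + z^2 - 2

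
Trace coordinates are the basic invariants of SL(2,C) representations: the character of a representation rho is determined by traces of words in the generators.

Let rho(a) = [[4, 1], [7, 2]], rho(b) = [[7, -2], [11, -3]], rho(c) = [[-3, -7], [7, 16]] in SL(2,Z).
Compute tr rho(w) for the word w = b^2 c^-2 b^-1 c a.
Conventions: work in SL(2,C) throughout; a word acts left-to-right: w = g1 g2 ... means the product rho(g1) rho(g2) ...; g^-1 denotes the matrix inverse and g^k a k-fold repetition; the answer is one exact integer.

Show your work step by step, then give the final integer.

rho(b) = [[7, -2], [11, -3]]
... * rho(b) = [[7, -2], [11, -3]]  ->  [[27, -8], [44, -13]]
... * rho(c^-1) = [[16, 7], [-7, -3]]  ->  [[488, 213], [795, 347]]
... * rho(c^-1) = [[16, 7], [-7, -3]]  ->  [[6317, 2777], [10291, 4524]]
... * rho(b^-1) = [[-3, 2], [-11, 7]]  ->  [[-49498, 32073], [-80637, 52250]]
... * rho(c) = [[-3, -7], [7, 16]]  ->  [[373005, 859654], [607661, 1400459]]
... * rho(a) = [[4, 1], [7, 2]]  ->  [[7509598, 2092313], [12233857, 3408579]]
tr = 7509598 + 3408579 = 10918177

10918177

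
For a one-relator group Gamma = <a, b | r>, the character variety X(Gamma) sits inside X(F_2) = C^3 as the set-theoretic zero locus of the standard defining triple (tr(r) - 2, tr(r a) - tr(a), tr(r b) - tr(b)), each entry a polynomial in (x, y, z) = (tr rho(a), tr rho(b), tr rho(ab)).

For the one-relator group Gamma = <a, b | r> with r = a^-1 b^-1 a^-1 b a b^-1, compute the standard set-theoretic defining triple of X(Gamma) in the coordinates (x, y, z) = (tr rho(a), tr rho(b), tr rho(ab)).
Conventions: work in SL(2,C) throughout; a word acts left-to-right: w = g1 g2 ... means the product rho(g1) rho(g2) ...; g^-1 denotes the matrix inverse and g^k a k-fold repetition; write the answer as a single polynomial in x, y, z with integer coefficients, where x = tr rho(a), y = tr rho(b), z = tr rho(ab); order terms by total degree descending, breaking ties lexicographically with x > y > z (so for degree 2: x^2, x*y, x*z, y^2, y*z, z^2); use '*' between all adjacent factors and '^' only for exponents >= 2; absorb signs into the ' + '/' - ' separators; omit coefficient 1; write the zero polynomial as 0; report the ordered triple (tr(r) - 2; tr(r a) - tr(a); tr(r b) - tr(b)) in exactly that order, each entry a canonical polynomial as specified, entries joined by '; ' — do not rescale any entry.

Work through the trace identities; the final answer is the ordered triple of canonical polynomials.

-x*y*z^2 + x^2*z + y^2*z + z^3 - 3*z - 2; -x*y^2*z + x^2*y + y^3 + y*z^2 - x - 3*y; x - y

reduce: tr(b^-1) = tr(b) = y
so tr(a b a) = tr(a) * tr(b a) - tr(b) = x*z - y
so tr(a b a b) = tr(a b) * tr(a b) - tr(1) = z^2 - 2
tr(a b a b^-1) = tr(a b a) * tr(b) - tr(a b a b) = x*y*z - y^2 - z^2 + 2
reduce: tr(b^-1 a b a b^-1) = tr(a b a b^-1) * tr(b) - tr(a b a) = x*y^2*z - y^3 - y*z^2 - x*z + 3*y
tr(a b a^2) = tr(a) * tr(a b a) - tr(a b) = x^2*z - x*y - z
tr(b a b) = tr(b) * tr(a b) - tr(a) = y*z - x
tr(a b a^2 b) = tr(a) * tr(b a b a) - tr(b a b) = x*z^2 - y*z - x
so tr(a b^-1 a b a) = tr(a b a^2) * tr(b) - tr(a b a^2 b) = x^2*y*z - x*y^2 - x*z^2 + x
so tr(a b a b a b) = tr(a b) * tr(a b a b) - tr(a^-1 b^-1) = z^3 - 3*z
tr(a b^-1 a b a b) = tr(a b a b a) * tr(b) - tr(a b a b a b) = x*y*z^2 - y^2*z - z^3 - x*y + 3*z
reduce: tr(b^-1 a b a b^-1 a) = tr(a b^-1 a b a) * tr(b) - tr(a b^-1 a b a b) = x^2*y^2*z - x*y^3 - 2*x*y*z^2 + y^2*z + z^3 + 2*x*y - 3*z
tr(b a b^-1 a^-1 b^-1 a) = tr(b^-1 a b a b^-1) * tr(a) - tr(b^-1 a b a b^-1 a) = x*y*z^2 - x^2*z - y^2*z - z^3 + x*y + 3*z
tr(a^-1 b^-1 a^-1 b a b^-1) = tr(b a b^-1 a^-1 b^-1) * tr(a) - tr(b a b^-1 a^-1 b^-1 a) = -x*y*z^2 + x^2*z + y^2*z + z^3 - 3*z
so tr(a b^-1) = tr(a) * tr(b) - tr(a b) = x*y - z
so tr(b^-1 a^-1 b a b^-1) = tr(b a b^-2) * tr(a) - tr(b a b^-2 a) = -x*y^2*z + x^2*y + y^3 + y*z^2 - 3*y
assemble the triple (tr(r) - 2; tr(r a) - x; tr(r b) - y)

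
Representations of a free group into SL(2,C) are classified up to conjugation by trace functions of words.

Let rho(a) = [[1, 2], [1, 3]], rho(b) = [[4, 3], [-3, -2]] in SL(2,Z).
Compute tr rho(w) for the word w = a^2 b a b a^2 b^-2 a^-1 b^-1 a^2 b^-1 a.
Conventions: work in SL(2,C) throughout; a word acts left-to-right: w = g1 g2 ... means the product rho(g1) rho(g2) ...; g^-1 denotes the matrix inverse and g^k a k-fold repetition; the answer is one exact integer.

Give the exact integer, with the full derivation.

-12323228

rho(a) = [[1, 2], [1, 3]]
... * rho(a) = [[1, 2], [1, 3]]  ->  [[3, 8], [4, 11]]
... * rho(b) = [[4, 3], [-3, -2]]  ->  [[-12, -7], [-17, -10]]
... * rho(a) = [[1, 2], [1, 3]]  ->  [[-19, -45], [-27, -64]]
... * rho(b) = [[4, 3], [-3, -2]]  ->  [[59, 33], [84, 47]]
... * rho(a) = [[1, 2], [1, 3]]  ->  [[92, 217], [131, 309]]
... * rho(a) = [[1, 2], [1, 3]]  ->  [[309, 835], [440, 1189]]
... * rho(b^-1) = [[-2, -3], [3, 4]]  ->  [[1887, 2413], [2687, 3436]]
... * rho(b^-1) = [[-2, -3], [3, 4]]  ->  [[3465, 3991], [4934, 5683]]
... * rho(a^-1) = [[3, -2], [-1, 1]]  ->  [[6404, -2939], [9119, -4185]]
... * rho(b^-1) = [[-2, -3], [3, 4]]  ->  [[-21625, -30968], [-30793, -44097]]
... * rho(a) = [[1, 2], [1, 3]]  ->  [[-52593, -136154], [-74890, -193877]]
... * rho(a) = [[1, 2], [1, 3]]  ->  [[-188747, -513648], [-268767, -731411]]
... * rho(b^-1) = [[-2, -3], [3, 4]]  ->  [[-1163450, -1488351], [-1656699, -2119343]]
... * rho(a) = [[1, 2], [1, 3]]  ->  [[-2651801, -6791953], [-3776042, -9671427]]
tr = -2651801 + -9671427 = -12323228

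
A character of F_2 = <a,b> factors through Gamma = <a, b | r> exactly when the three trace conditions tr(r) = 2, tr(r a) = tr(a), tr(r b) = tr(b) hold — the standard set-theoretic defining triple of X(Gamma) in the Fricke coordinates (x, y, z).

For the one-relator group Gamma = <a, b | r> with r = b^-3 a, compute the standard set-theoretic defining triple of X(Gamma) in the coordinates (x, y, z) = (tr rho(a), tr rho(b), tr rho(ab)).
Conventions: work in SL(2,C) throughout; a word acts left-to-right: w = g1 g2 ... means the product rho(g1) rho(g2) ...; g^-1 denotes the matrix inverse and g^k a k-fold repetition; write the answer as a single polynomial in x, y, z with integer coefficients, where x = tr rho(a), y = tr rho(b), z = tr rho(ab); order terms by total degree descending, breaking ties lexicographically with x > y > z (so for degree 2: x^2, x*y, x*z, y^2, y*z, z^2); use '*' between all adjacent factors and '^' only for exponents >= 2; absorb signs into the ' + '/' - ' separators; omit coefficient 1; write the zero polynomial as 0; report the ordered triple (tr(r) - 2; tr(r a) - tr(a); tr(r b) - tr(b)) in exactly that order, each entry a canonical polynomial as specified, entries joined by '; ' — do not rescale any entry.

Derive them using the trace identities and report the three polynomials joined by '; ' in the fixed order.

trace(a b^-1) = trace(a) * trace(b) - trace(a b) = x*y - z
trace(b^-2 a) = trace(a b^-1) * trace(b) - trace(a) = x*y^2 - y*z - x
trace(b^-3 a) = trace(b^-2 a) * trace(b) - trace(b^-2 a b) = x*y^3 - y^2*z - 2*x*y + z
trace(a^2) = trace(a) * trace(a) - trace(1)  (reduce the a square) = x^2 - 2
trace(a^2 b) = trace(a) * trace(b a) - trace(b)  (reduce the a square) = x*z - y
trace(a^2 b^-1) = trace(a^2) * trace(b) - trace(a^2 b)  (eliminate b^-1) = x^2*y - x*z - y
trace(b^-1 a^2 b^-1) = trace(a^2 b^-1) * trace(b) - trace(a^2)  (eliminate b^-1) = x^2*y^2 - x*y*z - x^2 - y^2 + 2
trace(b^-3 a^2) = trace(b^-1 a^2 b^-1) * trace(b) - trace(b^-1 a^2)  (eliminate b^-1) = x^2*y^3 - x*y^2*z - 2*x^2*y - y^3 + x*z + 3*y
assemble the triple (trace(r) - 2; trace(r a) - x; trace(r b) - y)

x*y^3 - y^2*z - 2*x*y + z - 2; x^2*y^3 - x*y^2*z - 2*x^2*y - y^3 + x*z - x + 3*y; x*y^2 - y*z - x - y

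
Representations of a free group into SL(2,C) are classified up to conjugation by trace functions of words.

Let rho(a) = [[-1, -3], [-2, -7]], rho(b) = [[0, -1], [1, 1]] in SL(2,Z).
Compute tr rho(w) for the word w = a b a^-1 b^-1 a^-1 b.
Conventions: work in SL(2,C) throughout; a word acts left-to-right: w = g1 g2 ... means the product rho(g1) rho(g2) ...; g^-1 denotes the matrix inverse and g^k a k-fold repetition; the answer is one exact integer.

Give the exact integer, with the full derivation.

488

rho(a) = [[-1, -3], [-2, -7]]
... * rho(b) = [[0, -1], [1, 1]]  ->  [[-3, -2], [-7, -5]]
... * rho(a^-1) = [[-7, 3], [2, -1]]  ->  [[17, -7], [39, -16]]
... * rho(b^-1) = [[1, 1], [-1, 0]]  ->  [[24, 17], [55, 39]]
... * rho(a^-1) = [[-7, 3], [2, -1]]  ->  [[-134, 55], [-307, 126]]
... * rho(b) = [[0, -1], [1, 1]]  ->  [[55, 189], [126, 433]]
tr = 55 + 433 = 488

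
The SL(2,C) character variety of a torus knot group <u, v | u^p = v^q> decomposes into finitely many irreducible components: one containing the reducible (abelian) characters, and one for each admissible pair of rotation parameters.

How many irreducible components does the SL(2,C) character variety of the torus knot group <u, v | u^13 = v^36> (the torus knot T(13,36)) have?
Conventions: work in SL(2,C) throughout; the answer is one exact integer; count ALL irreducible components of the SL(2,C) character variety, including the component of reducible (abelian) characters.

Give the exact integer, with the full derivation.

Gamma = < u, v | u^13 = v^36 > (torus knot T(13,36)); the central element u^13 = v^36 acts as +I or -I in any irreducible SL(2,C) representation.
On an irreducible component, tr(u) is locked at 2*cos(pi*alpha/13) for some alpha in 1..12, and tr(v) at 2*cos(pi*beta/36) for some beta in 1..35.
Consistency of u^13 = (-1)^alpha I with v^36 = (-1)^beta I forces alpha = beta (mod 2).
count pairs: odd alpha (6 choices) x odd beta (18), plus even alpha (6) x even beta (17): 6*18 + 6*17 = 210.
Total: 210 irreducible-character components + 1 reducible (abelian) component = 211.

211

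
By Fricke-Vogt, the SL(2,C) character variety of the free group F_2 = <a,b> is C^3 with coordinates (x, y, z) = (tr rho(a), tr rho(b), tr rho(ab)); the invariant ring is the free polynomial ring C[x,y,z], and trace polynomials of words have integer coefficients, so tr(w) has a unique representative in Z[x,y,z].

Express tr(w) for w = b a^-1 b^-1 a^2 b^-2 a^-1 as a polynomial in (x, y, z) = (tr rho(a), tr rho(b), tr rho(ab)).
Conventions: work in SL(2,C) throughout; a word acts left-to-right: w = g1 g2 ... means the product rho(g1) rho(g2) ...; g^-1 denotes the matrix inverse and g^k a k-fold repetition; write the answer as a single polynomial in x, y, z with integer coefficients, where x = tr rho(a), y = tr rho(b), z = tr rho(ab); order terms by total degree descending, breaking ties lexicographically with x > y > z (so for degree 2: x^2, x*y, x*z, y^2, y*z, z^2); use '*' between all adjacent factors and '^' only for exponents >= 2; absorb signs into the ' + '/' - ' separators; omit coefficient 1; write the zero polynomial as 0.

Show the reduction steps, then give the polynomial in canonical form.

x^3*y^3*z - x^4*y^2 - x^2*y^4 - 2*x^2*y^2*z^2 + x^3*y*z + x*y*z^3 + 5*x^2*y^2 + y^4 + y^2*z^2 - 3*x*y*z - x^2 - 4*y^2 - z^2 + 2

trace(a b^-1) = trace(a) trace(b) - trace(a b)  (eliminate b^-1) = x*y - z
trace(a b^-2) = trace(a b^-1) trace(b) - trace(a)  (eliminate b^-1) = x*y^2 - y*z - x
reduce: trace(a^2) = trace(a) trace(a) - trace(1)  (reduce the a square) = x^2 - 2
trace(a^3) = trace(a) trace(a^2) - trace(a)  (reduce the a square) = x^3 - 3*x
trace(a b a) = trace(a) trace(b a) - trace(b)  (reduce the a square) = x*z - y
so trace(a^3 b) = trace(a) trace(a b a) - trace(a b)  (reduce the a square) = x^2*z - x*y - z
trace(a b^-1 a^2) = trace(a^3) trace(b) - trace(a^3 b)  (eliminate b^-1) = x^3*y - x^2*z - 2*x*y + z
so trace(a^3 b a) = trace(a) trace(b a^3) - trace(b a^2)  (reduce the a square) = x^3*z - x^2*y - 2*x*z + y
trace(b a b a) = trace(a b) trace(a b) - trace(1)  (split on a) = z^2 - 2
trace(b a b) = trace(b) trace(a b) - trace(a)  (reduce the b square) = y*z - x
reduce: trace(a b a b a) = trace(a) trace(b a b a) - trace(b a b)  (reduce the a square) = x*z^2 - y*z - x
reduce: trace(a^3 b a b) = trace(a) trace(a b a b a) - trace(a b a b)  (reduce the a square) = x^2*z^2 - x*y*z - x^2 - z^2 + 2
trace(a b a b^-1 a^2) = trace(a^3 b a) trace(b) - trace(a^3 b a b)  (eliminate b^-1) = x^3*y*z - x^2*y^2 - x^2*z^2 - x*y*z + x^2 + y^2 + z^2 - 2
reduce: trace(b a b a b a) = trace(a b a b) trace(a b) - trace(b a)  (split on a) = z^3 - 3*z
trace(b a b a b) = trace(b) trace(a b a b) - trace(a b a)  (reduce the b square) = y*z^2 - x*z - y
trace(a^2 b a b a b) = trace(a) trace(b a b a b a) - trace(b a b a b)  (reduce the a square) = x*z^3 - y*z^2 - 2*x*z + y
trace(a b a b^-1 a^2 b) = trace(a^2 b a b a) trace(b) - trace(a^2 b a b a b)  (eliminate b^-1) = x^2*y*z^2 - x*y^2*z - x*z^3 - x^2*y + 2*x*z + y
trace(b a b^-1 a^2 b^-1 a) = trace(a b a b^-1 a^2) trace(b) - trace(a b a b^-1 a^2 b)  (eliminate b^-1) = x^3*y^2*z - x^2*y^3 - 2*x^2*y*z^2 + x*z^3 + 2*x^2*y + y^3 + y*z^2 - 2*x*z - 3*y
so trace(a^-1 b a b^-1 a^2 b^-1) = trace(b a b^-1 a^2 b^-1) trace(a) - trace(b a b^-1 a^2 b^-1 a)  (eliminate a^-1) = -x^3*y^2*z + x^4*y + x^2*y^3 + 2*x^2*y*z^2 - x^3*z - x*z^3 - 4*x^2*y - y^3 - y*z^2 + 3*x*z + 3*y
reduce: trace(b a b^-1 a) = trace(a b a) trace(b) - trace(a b a b)  (eliminate b^-1) = x*y*z - y^2 - z^2 + 2
so trace(b^-1 a^2 b^-2 a^-1 b a) = trace(a^-1 b a b^-1 a^2 b^-1) trace(b) - trace(a^-1 b a b^-1 a^2)  (eliminate b^-1) = -x^3*y^3*z + x^4*y^2 + x^2*y^4 + 2*x^2*y^2*z^2 - x^3*y*z - x*y*z^3 - 4*x^2*y^2 - y^4 - y^2*z^2 + 2*x*y*z + 4*y^2 + z^2 - 2
trace(b a^-1 b^-1 a^2 b^-2 a^-1) = trace(b^-1 a^2 b^-2 a^-1 b) trace(a) - trace(b^-1 a^2 b^-2 a^-1 b a)  (eliminate a^-1) = x^3*y^3*z - x^4*y^2 - x^2*y^4 - 2*x^2*y^2*z^2 + x^3*y*z + x*y*z^3 + 5*x^2*y^2 + y^4 + y^2*z^2 - 3*x*y*z - x^2 - 4*y^2 - z^2 + 2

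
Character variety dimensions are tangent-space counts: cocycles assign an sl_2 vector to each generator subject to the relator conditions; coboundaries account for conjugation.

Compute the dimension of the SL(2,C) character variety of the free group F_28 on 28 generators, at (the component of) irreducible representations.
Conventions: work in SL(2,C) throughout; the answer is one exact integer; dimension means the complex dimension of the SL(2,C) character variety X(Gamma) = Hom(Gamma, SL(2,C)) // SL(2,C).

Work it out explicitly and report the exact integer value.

81

The free group F_28: 28 generators, no relators.
So Z^1 = (sl_2)^28 in full: dim Z^1 = 84.
dim B^1 = 3: the coboundary map is injective because an irreducible image has centralizer 0 in sl_2.
dim X = dim H^1 = dim Z^1 - dim B^1 = 84 - 3 = 81.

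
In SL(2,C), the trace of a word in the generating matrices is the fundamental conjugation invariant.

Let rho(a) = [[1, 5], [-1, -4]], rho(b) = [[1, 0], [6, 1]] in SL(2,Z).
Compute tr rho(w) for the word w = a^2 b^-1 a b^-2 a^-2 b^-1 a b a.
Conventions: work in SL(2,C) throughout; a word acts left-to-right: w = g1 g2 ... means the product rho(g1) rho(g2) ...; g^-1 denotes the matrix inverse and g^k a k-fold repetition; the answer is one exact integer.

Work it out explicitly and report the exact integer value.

rho(a) = [[1, 5], [-1, -4]]
... * rho(a) = [[1, 5], [-1, -4]]  ->  [[-4, -15], [3, 11]]
... * rho(b^-1) = [[1, 0], [-6, 1]]  ->  [[86, -15], [-63, 11]]
... * rho(a) = [[1, 5], [-1, -4]]  ->  [[101, 490], [-74, -359]]
... * rho(b^-1) = [[1, 0], [-6, 1]]  ->  [[-2839, 490], [2080, -359]]
... * rho(b^-1) = [[1, 0], [-6, 1]]  ->  [[-5779, 490], [4234, -359]]
... * rho(a^-1) = [[-4, -5], [1, 1]]  ->  [[23606, 29385], [-17295, -21529]]
... * rho(a^-1) = [[-4, -5], [1, 1]]  ->  [[-65039, -88645], [47651, 64946]]
... * rho(b^-1) = [[1, 0], [-6, 1]]  ->  [[466831, -88645], [-342025, 64946]]
... * rho(a) = [[1, 5], [-1, -4]]  ->  [[555476, 2688735], [-406971, -1969909]]
... * rho(b) = [[1, 0], [6, 1]]  ->  [[16687886, 2688735], [-12226425, -1969909]]
... * rho(a) = [[1, 5], [-1, -4]]  ->  [[13999151, 72684490], [-10256516, -53252489]]
tr = 13999151 + -53252489 = -39253338

-39253338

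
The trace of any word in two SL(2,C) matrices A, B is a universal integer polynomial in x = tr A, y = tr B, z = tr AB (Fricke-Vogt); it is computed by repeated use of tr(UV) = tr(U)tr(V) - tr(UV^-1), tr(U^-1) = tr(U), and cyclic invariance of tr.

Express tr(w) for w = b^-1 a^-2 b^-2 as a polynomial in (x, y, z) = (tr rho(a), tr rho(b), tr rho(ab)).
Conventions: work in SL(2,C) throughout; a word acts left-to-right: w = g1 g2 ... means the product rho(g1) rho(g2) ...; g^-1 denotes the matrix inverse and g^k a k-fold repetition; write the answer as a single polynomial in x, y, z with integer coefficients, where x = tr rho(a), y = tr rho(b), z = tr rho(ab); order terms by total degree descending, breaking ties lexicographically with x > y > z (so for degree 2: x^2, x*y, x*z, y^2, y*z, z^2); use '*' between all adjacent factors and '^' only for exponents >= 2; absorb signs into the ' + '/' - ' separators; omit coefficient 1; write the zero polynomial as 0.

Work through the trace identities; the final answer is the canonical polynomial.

x*y^2*z - x^2*y - y^3 - x*z + 3*y

so tr(b^-1) = tr(b) = y
reduce: tr(b^-1 a) = tr(a) tr(b) - tr(a b)   [inverse elimination on b] = x*y - z
tr(b^-1 a^-1) = tr(b^-1) tr(a) - tr(b^-1 a)   [inverse elimination on a] = z
reduce: tr(b^-2 a^-1) = tr(b^-1 a^-1) tr(b) - tr(b^-1 a^-1 b)   [inverse elimination on b] = y*z - x
tr(b^-2) = tr(b^-1) tr(b) - tr(1)   [inverse elimination on b] = y^2 - 2
tr(b^-1 a^-2 b^-1) = tr(b^-2 a^-1) tr(a) - tr(b^-2)   [inverse elimination on a] = x*y*z - x^2 - y^2 + 2
reduce: tr(b^-1 a^-2) = tr(b^-1 a^-1) tr(a) - tr(b^-1)   [inverse elimination on a] = x*z - y
tr(b^-1 a^-2 b^-2) = tr(b^-1 a^-2 b^-1) tr(b) - tr(b^-1 a^-2)   [inverse elimination on b] = x*y^2*z - x^2*y - y^3 - x*z + 3*y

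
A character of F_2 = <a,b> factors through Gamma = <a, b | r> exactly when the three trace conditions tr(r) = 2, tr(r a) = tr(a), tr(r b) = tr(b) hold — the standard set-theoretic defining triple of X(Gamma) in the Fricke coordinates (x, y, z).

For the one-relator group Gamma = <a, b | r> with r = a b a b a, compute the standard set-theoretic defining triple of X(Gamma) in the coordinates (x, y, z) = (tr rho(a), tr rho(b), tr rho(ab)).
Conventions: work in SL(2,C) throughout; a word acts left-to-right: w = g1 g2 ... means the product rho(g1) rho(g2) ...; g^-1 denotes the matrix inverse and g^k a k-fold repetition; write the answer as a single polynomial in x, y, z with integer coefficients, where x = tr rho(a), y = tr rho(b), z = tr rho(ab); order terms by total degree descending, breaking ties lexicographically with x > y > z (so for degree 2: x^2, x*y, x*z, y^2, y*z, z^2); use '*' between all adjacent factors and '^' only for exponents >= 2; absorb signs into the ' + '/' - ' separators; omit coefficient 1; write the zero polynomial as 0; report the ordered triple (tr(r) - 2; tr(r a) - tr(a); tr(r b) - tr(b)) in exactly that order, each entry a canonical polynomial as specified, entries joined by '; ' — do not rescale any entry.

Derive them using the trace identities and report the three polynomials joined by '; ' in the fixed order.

x*z^2 - y*z - x - 2; x^2*z^2 - x*y*z - x^2 - z^2 - x + 2; z^3 - y - 3*z

tr(b a b a) = tr(a b) tr(a b) - tr(1) = z^2 - 2
tr(b a b) = tr(b) tr(a b) - tr(a) = y*z - x
tr(a b a b a) = tr(a) tr(b a b a) - tr(b a b) = x*z^2 - y*z - x
tr(a b a b a^2) = tr(a) tr(a b a b a) - tr(a b a b) = x^2*z^2 - x*y*z - x^2 - z^2 + 2
use: tr(a b a b a b) = tr(b a) tr(b a b a) - tr(b^-1 a^-1) = z^3 - 3*z
assemble the triple (tr(r) - 2; tr(r a) - x; tr(r b) - y)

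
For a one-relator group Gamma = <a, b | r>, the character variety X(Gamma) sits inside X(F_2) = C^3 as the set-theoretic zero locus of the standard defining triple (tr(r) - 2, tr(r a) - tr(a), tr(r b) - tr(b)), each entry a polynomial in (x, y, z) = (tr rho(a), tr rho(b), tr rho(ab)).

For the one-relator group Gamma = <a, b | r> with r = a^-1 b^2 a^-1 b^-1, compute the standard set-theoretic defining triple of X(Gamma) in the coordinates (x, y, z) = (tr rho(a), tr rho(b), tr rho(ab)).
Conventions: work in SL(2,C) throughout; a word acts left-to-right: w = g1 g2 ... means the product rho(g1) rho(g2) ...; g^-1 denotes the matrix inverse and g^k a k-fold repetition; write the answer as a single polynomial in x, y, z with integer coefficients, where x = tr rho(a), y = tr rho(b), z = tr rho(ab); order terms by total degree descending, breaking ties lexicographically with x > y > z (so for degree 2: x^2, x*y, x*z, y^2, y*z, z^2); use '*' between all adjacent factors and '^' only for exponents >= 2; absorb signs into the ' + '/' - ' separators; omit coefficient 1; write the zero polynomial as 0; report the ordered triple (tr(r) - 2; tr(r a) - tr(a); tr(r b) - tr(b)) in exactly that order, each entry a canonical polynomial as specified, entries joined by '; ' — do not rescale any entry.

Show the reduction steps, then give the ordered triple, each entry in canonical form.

use: tr(b a^-1) = tr(b) * tr(a) - tr(b a) = x*y - z
use: tr(a^2 b) = tr(a) * tr(b a) - tr(b) = x*z - y
use: tr(a^2) = tr(a) * tr(a) - tr(1) = x^2 - 2
use: tr(a b^2 a) = tr(b) * tr(a^2 b) - tr(a^2) = x*y*z - x^2 - y^2 + 2
tr(a b a b) = tr(b a) * tr(b a) - tr(1) = z^2 - 2
tr(a b^2 a b) = tr(b) * tr(a b a b) - tr(a b a) = y*z^2 - x*z - y
apply: tr(b^-1 a b^2 a) = tr(a b^2 a) * tr(b) - tr(a b^2 a b) = x*y^2*z - x^2*y - y^3 - y*z^2 + x*z + 3*y
tr(b^2 a^-1 b^-1 a) = tr(b^-1 a b^2) * tr(a) - tr(b^-1 a b^2 a) = -x*y^2*z + x^2*y + y^3 + y*z^2 - 3*y
tr(a^-1 b^2 a^-1 b^-1) = tr(b^2 a^-1 b^-1) * tr(a) - tr(b^2 a^-1 b^-1 a) = x*y^2*z - y^3 - y*z^2 - x*z + 3*y
tr(b^2) = tr(b) * tr(b) - tr(1) = y^2 - 2
apply: tr(b^2 a) = tr(b) * tr(a b) - tr(a) = y*z - x
use: tr(a^-1 b^2) = tr(b^2) * tr(a) - tr(b^2 a) = x*y^2 - y*z - x
tr(a^-1 b^2 a^-1) = tr(a^-1 b^2) * tr(a) - tr(a^-1 b^2 a) = x^2*y^2 - x*y*z - x^2 - y^2 + 2
assemble the triple (tr(r) - 2; tr(r a) - x; tr(r b) - y)

x*y^2*z - y^3 - y*z^2 - x*z + 3*y - 2; x*y - x - z; x^2*y^2 - x*y*z - x^2 - y^2 - y + 2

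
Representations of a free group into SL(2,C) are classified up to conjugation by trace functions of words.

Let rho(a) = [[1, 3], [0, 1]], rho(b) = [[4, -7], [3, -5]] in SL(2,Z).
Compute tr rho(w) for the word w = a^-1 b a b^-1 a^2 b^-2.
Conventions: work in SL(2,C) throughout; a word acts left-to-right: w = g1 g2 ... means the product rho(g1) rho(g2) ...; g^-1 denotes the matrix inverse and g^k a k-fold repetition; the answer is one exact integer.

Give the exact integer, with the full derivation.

rho(a^-1) = [[1, -3], [0, 1]]
... * rho(b) = [[4, -7], [3, -5]]  ->  [[-5, 8], [3, -5]]
... * rho(a) = [[1, 3], [0, 1]]  ->  [[-5, -7], [3, 4]]
... * rho(b^-1) = [[-5, 7], [-3, 4]]  ->  [[46, -63], [-27, 37]]
... * rho(a) = [[1, 3], [0, 1]]  ->  [[46, 75], [-27, -44]]
... * rho(a) = [[1, 3], [0, 1]]  ->  [[46, 213], [-27, -125]]
... * rho(b^-1) = [[-5, 7], [-3, 4]]  ->  [[-869, 1174], [510, -689]]
... * rho(b^-1) = [[-5, 7], [-3, 4]]  ->  [[823, -1387], [-483, 814]]
tr = 823 + 814 = 1637

1637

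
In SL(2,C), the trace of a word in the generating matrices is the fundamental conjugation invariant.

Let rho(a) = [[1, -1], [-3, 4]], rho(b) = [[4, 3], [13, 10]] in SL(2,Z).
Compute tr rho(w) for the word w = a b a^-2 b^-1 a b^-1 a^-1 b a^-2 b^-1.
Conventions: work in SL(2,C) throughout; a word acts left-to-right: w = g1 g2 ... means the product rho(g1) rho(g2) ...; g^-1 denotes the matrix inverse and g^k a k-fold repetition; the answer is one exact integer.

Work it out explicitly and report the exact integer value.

-844100662

rho(a) = [[1, -1], [-3, 4]]
... * rho(b) = [[4, 3], [13, 10]]  ->  [[-9, -7], [40, 31]]
... * rho(a^-1) = [[4, 1], [3, 1]]  ->  [[-57, -16], [253, 71]]
... * rho(a^-1) = [[4, 1], [3, 1]]  ->  [[-276, -73], [1225, 324]]
... * rho(b^-1) = [[10, -3], [-13, 4]]  ->  [[-1811, 536], [8038, -2379]]
... * rho(a) = [[1, -1], [-3, 4]]  ->  [[-3419, 3955], [15175, -17554]]
... * rho(b^-1) = [[10, -3], [-13, 4]]  ->  [[-85605, 26077], [379952, -115741]]
... * rho(a^-1) = [[4, 1], [3, 1]]  ->  [[-264189, -59528], [1172585, 264211]]
... * rho(b) = [[4, 3], [13, 10]]  ->  [[-1830620, -1387847], [8125083, 6159865]]
... * rho(a^-1) = [[4, 1], [3, 1]]  ->  [[-11486021, -3218467], [50979927, 14284948]]
... * rho(a^-1) = [[4, 1], [3, 1]]  ->  [[-55599485, -14704488], [246774552, 65264875]]
... * rho(b^-1) = [[10, -3], [-13, 4]]  ->  [[-364836506, 107980503], [1619302145, -479264156]]
tr = -364836506 + -479264156 = -844100662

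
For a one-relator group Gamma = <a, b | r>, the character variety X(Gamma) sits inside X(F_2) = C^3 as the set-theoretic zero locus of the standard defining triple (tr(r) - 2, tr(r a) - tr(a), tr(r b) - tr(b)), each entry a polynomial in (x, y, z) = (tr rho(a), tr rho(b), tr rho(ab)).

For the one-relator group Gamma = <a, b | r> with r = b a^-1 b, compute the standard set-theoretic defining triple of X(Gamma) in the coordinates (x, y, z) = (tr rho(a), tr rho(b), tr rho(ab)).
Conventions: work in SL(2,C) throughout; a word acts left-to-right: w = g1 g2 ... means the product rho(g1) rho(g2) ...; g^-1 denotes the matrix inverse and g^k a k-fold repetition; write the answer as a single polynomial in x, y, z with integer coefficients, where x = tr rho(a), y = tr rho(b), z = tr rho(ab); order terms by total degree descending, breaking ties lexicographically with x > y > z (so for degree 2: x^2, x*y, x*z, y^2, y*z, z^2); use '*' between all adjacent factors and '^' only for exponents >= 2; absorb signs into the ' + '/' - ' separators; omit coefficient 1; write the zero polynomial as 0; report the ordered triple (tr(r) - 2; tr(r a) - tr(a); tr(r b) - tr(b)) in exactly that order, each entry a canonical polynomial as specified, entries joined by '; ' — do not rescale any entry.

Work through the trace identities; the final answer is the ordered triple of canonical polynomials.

x*y^2 - y*z - x - 2; x*y*z - x^2 - z^2 - x + 2; x*y^3 - y^2*z - 2*x*y - y + z

trace(b^2) = trace(b) * trace(b) - trace(1) = y^2 - 2
use: trace(b^2 a) = trace(b) * trace(a b) - trace(a) = y*z - x
apply: trace(b a^-1 b) = trace(b^2) * trace(a) - trace(b^2 a) = x*y^2 - y*z - x
trace(b a b a) = trace(b a) * trace(b a) - trace(1) = z^2 - 2
trace(b a^-1 b a) = trace(b a b) * trace(a) - trace(b a b a) = x*y*z - x^2 - z^2 + 2
use: trace(b^3) = trace(b) * trace(b^2) - trace(b)   [square of b] = y^3 - 3*y
use: trace(b^3 a) = trace(b) * trace(b a b) - trace(b a)   [square of b] = y^2*z - x*y - z
apply: trace(b a^-1 b^2) = trace(b^3) * trace(a) - trace(b^3 a)   [inverse elimination on a] = x*y^3 - y^2*z - 2*x*y + z
assemble the triple (trace(r) - 2; trace(r a) - x; trace(r b) - y)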